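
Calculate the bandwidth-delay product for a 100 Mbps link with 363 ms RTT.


BDP = bandwidth * RTT
= 100 Mbps * 363 ms
= 100 * 1e6 * 363 / 1000 bits
= 36300000 bits
= 4537500 bytes
= 4431.1523 KB
BDP = 36300000 bits (4537500 bytes)


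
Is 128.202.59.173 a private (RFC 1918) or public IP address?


RFC 1918 private ranges:
  10.0.0.0/8 (10.0.0.0 - 10.255.255.255)
  172.16.0.0/12 (172.16.0.0 - 172.31.255.255)
  192.168.0.0/16 (192.168.0.0 - 192.168.255.255)
Public (not in any RFC 1918 range)


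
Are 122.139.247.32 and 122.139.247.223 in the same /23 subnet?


Mask: 255.255.254.0
122.139.247.32 AND mask = 122.139.246.0
122.139.247.223 AND mask = 122.139.246.0
Yes, same subnet (122.139.246.0)


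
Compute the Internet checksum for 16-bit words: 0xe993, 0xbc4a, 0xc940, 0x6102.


Sum all words (with carry folding):
+ 0xe993 = 0xe993
+ 0xbc4a = 0xa5de
+ 0xc940 = 0x6f1f
+ 0x6102 = 0xd021
One's complement: ~0xd021
Checksum = 0x2fde


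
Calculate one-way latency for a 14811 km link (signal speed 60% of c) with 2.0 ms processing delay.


Speed = 0.6 * 3e5 km/s = 180000 km/s
Propagation delay = 14811 / 180000 = 0.0823 s = 82.2833 ms
Processing delay = 2.0 ms
Total one-way latency = 84.2833 ms


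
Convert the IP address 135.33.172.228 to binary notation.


135 = 10000111
33 = 00100001
172 = 10101100
228 = 11100100
Binary: 10000111.00100001.10101100.11100100


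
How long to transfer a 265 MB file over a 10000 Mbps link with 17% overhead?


Effective throughput = 10000 * (1 - 17/100) = 8300 Mbps
File size in Mb = 265 * 8 = 2120 Mb
Time = 2120 / 8300
Time = 0.2554 seconds


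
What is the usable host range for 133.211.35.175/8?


Network: 133.0.0.0
Broadcast: 133.255.255.255
First usable = network + 1
Last usable = broadcast - 1
Range: 133.0.0.1 to 133.255.255.254


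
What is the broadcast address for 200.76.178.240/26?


Network: 200.76.178.192/26
Host bits = 6
Set all host bits to 1:
Broadcast: 200.76.178.255


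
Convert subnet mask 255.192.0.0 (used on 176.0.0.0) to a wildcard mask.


Subnet mask: 255.192.0.0
Wildcard = 255.255.255.255 - subnet mask
255 - 255 = 0
255 - 192 = 63
255 - 0 = 255
255 - 0 = 255
Wildcard: 0.63.255.255


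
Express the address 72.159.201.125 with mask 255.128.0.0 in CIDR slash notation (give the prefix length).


Binary: 11111111.10000000.00000000.00000000
Count leading 1s
Prefix: /9


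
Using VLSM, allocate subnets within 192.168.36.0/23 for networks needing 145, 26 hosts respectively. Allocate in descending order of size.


145 hosts -> /24 (254 usable): 192.168.36.0/24
26 hosts -> /27 (30 usable): 192.168.37.0/27
Allocation: 192.168.36.0/24 (145 hosts, 254 usable); 192.168.37.0/27 (26 hosts, 30 usable)


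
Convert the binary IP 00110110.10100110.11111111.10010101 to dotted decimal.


00110110 = 54
10100110 = 166
11111111 = 255
10010101 = 149
IP: 54.166.255.149


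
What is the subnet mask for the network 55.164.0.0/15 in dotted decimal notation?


/15 means 15 network bits, 17 host bits
Binary: 11111111111111100000000000000000
Mask: 255.254.0.0


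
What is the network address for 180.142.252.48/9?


IP:   10110100.10001110.11111100.00110000
Mask: 11111111.10000000.00000000.00000000
AND operation:
Net:  10110100.10000000.00000000.00000000
Network: 180.128.0.0/9


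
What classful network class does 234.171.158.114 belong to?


First octet: 234
Binary: 11101010
1110xxxx -> Class D (224-239)
Class D (multicast), default mask N/A


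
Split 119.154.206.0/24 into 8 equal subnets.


New prefix = 24 + 3 = 27
Each subnet has 32 addresses
  119.154.206.0/27
  119.154.206.32/27
  119.154.206.64/27
  119.154.206.96/27
  119.154.206.128/27
  119.154.206.160/27
  119.154.206.192/27
  119.154.206.224/27
Subnets: 119.154.206.0/27, 119.154.206.32/27, 119.154.206.64/27, 119.154.206.96/27, 119.154.206.128/27, 119.154.206.160/27, 119.154.206.192/27, 119.154.206.224/27


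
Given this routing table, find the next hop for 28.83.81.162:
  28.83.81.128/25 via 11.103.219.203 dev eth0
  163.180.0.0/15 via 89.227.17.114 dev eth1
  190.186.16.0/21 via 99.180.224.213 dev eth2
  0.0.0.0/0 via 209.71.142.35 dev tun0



Longest prefix match for 28.83.81.162:
  /25 28.83.81.128: MATCH
  /15 163.180.0.0: no
  /21 190.186.16.0: no
  /0 0.0.0.0: MATCH
Selected: next-hop 11.103.219.203 via eth0 (matched /25)


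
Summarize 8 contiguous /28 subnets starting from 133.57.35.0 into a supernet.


Original prefix: /28
Number of subnets: 8 = 2^3
New prefix = 28 - 3 = 25
Supernet: 133.57.35.0/25


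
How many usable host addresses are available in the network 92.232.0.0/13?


Host bits = 32 - 13 = 19
Total addresses = 2^19 = 524288
Usable = total - 2 (network and broadcast)
Usable hosts: 524286


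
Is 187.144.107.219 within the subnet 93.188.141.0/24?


Subnet network: 93.188.141.0
Test IP AND mask: 187.144.107.0
No, 187.144.107.219 is not in 93.188.141.0/24


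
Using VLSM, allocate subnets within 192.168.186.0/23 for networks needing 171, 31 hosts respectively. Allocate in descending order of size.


171 hosts -> /24 (254 usable): 192.168.186.0/24
31 hosts -> /26 (62 usable): 192.168.187.0/26
Allocation: 192.168.186.0/24 (171 hosts, 254 usable); 192.168.187.0/26 (31 hosts, 62 usable)


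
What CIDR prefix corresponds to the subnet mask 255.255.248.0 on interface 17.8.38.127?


Binary: 11111111.11111111.11111000.00000000
Count leading 1s
Prefix: /21


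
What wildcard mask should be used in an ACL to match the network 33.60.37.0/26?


Subnet mask: 255.255.255.192
Wildcard = 255.255.255.255 - subnet mask
255 - 255 = 0
255 - 255 = 0
255 - 255 = 0
255 - 192 = 63
Wildcard: 0.0.0.63


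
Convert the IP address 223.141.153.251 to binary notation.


223 = 11011111
141 = 10001101
153 = 10011001
251 = 11111011
Binary: 11011111.10001101.10011001.11111011


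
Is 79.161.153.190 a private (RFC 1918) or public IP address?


RFC 1918 private ranges:
  10.0.0.0/8 (10.0.0.0 - 10.255.255.255)
  172.16.0.0/12 (172.16.0.0 - 172.31.255.255)
  192.168.0.0/16 (192.168.0.0 - 192.168.255.255)
Public (not in any RFC 1918 range)


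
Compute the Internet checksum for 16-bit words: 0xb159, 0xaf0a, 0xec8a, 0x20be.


Sum all words (with carry folding):
+ 0xb159 = 0xb159
+ 0xaf0a = 0x6064
+ 0xec8a = 0x4cef
+ 0x20be = 0x6dad
One's complement: ~0x6dad
Checksum = 0x9252


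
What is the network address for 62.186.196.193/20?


IP:   00111110.10111010.11000100.11000001
Mask: 11111111.11111111.11110000.00000000
AND operation:
Net:  00111110.10111010.11000000.00000000
Network: 62.186.192.0/20


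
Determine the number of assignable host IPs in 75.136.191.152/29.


Host bits = 32 - 29 = 3
Total addresses = 2^3 = 8
Usable = total - 2 (network and broadcast)
Usable hosts: 6


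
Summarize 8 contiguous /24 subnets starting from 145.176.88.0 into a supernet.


Original prefix: /24
Number of subnets: 8 = 2^3
New prefix = 24 - 3 = 21
Supernet: 145.176.88.0/21


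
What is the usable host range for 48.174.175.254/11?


Network: 48.160.0.0
Broadcast: 48.191.255.255
First usable = network + 1
Last usable = broadcast - 1
Range: 48.160.0.1 to 48.191.255.254


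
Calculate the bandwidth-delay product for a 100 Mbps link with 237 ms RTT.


BDP = bandwidth * RTT
= 100 Mbps * 237 ms
= 100 * 1e6 * 237 / 1000 bits
= 23700000 bits
= 2962500 bytes
= 2893.0664 KB
BDP = 23700000 bits (2962500 bytes)


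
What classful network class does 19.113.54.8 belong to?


First octet: 19
Binary: 00010011
0xxxxxxx -> Class A (1-126)
Class A, default mask 255.0.0.0 (/8)


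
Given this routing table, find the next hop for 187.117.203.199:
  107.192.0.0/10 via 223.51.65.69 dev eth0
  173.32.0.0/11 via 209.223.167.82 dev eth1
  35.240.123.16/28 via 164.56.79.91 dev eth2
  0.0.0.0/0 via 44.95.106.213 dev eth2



Longest prefix match for 187.117.203.199:
  /10 107.192.0.0: no
  /11 173.32.0.0: no
  /28 35.240.123.16: no
  /0 0.0.0.0: MATCH
Selected: next-hop 44.95.106.213 via eth2 (matched /0)


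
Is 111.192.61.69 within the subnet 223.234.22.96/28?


Subnet network: 223.234.22.96
Test IP AND mask: 111.192.61.64
No, 111.192.61.69 is not in 223.234.22.96/28


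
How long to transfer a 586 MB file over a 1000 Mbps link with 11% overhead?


Effective throughput = 1000 * (1 - 11/100) = 890 Mbps
File size in Mb = 586 * 8 = 4688 Mb
Time = 4688 / 890
Time = 5.2674 seconds


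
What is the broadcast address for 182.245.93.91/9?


Network: 182.128.0.0/9
Host bits = 23
Set all host bits to 1:
Broadcast: 182.255.255.255


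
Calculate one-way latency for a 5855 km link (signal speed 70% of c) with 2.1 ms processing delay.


Speed = 0.7 * 3e5 km/s = 210000 km/s
Propagation delay = 5855 / 210000 = 0.0279 s = 27.881 ms
Processing delay = 2.1 ms
Total one-way latency = 29.981 ms


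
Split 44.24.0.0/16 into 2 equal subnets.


New prefix = 16 + 1 = 17
Each subnet has 32768 addresses
  44.24.0.0/17
  44.24.128.0/17
Subnets: 44.24.0.0/17, 44.24.128.0/17


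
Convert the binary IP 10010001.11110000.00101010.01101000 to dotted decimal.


10010001 = 145
11110000 = 240
00101010 = 42
01101000 = 104
IP: 145.240.42.104


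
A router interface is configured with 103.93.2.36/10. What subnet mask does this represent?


/10 means 10 network bits, 22 host bits
Binary: 11111111110000000000000000000000
Mask: 255.192.0.0


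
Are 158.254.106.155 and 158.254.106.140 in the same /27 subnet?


Mask: 255.255.255.224
158.254.106.155 AND mask = 158.254.106.128
158.254.106.140 AND mask = 158.254.106.128
Yes, same subnet (158.254.106.128)


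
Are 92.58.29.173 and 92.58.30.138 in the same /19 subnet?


Mask: 255.255.224.0
92.58.29.173 AND mask = 92.58.0.0
92.58.30.138 AND mask = 92.58.0.0
Yes, same subnet (92.58.0.0)


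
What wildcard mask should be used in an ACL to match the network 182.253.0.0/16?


Subnet mask: 255.255.0.0
Wildcard = 255.255.255.255 - subnet mask
255 - 255 = 0
255 - 255 = 0
255 - 0 = 255
255 - 0 = 255
Wildcard: 0.0.255.255


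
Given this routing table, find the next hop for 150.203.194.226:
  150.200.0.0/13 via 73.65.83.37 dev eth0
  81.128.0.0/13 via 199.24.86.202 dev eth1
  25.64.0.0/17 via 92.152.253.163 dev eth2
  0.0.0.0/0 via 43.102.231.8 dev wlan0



Longest prefix match for 150.203.194.226:
  /13 150.200.0.0: MATCH
  /13 81.128.0.0: no
  /17 25.64.0.0: no
  /0 0.0.0.0: MATCH
Selected: next-hop 73.65.83.37 via eth0 (matched /13)


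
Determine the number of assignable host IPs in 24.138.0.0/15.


Host bits = 32 - 15 = 17
Total addresses = 2^17 = 131072
Usable = total - 2 (network and broadcast)
Usable hosts: 131070


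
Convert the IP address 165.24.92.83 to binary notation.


165 = 10100101
24 = 00011000
92 = 01011100
83 = 01010011
Binary: 10100101.00011000.01011100.01010011


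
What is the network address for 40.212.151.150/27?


IP:   00101000.11010100.10010111.10010110
Mask: 11111111.11111111.11111111.11100000
AND operation:
Net:  00101000.11010100.10010111.10000000
Network: 40.212.151.128/27


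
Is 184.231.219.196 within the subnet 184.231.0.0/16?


Subnet network: 184.231.0.0
Test IP AND mask: 184.231.0.0
Yes, 184.231.219.196 is in 184.231.0.0/16


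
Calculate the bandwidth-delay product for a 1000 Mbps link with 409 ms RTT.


BDP = bandwidth * RTT
= 1000 Mbps * 409 ms
= 1000 * 1e6 * 409 / 1000 bits
= 409000000 bits
= 51125000 bytes
= 49926.7578 KB
BDP = 409000000 bits (51125000 bytes)


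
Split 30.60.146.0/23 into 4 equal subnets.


New prefix = 23 + 2 = 25
Each subnet has 128 addresses
  30.60.146.0/25
  30.60.146.128/25
  30.60.147.0/25
  30.60.147.128/25
Subnets: 30.60.146.0/25, 30.60.146.128/25, 30.60.147.0/25, 30.60.147.128/25


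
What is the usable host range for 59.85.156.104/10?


Network: 59.64.0.0
Broadcast: 59.127.255.255
First usable = network + 1
Last usable = broadcast - 1
Range: 59.64.0.1 to 59.127.255.254


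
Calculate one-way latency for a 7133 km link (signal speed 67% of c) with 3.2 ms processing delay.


Speed = 0.67 * 3e5 km/s = 201000 km/s
Propagation delay = 7133 / 201000 = 0.0355 s = 35.4876 ms
Processing delay = 3.2 ms
Total one-way latency = 38.6876 ms


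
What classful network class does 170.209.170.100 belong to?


First octet: 170
Binary: 10101010
10xxxxxx -> Class B (128-191)
Class B, default mask 255.255.0.0 (/16)


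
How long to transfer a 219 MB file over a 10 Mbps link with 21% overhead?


Effective throughput = 10 * (1 - 21/100) = 7.9 Mbps
File size in Mb = 219 * 8 = 1752 Mb
Time = 1752 / 7.9
Time = 221.7722 seconds


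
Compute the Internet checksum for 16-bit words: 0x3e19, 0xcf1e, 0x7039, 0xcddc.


Sum all words (with carry folding):
+ 0x3e19 = 0x3e19
+ 0xcf1e = 0x0d38
+ 0x7039 = 0x7d71
+ 0xcddc = 0x4b4e
One's complement: ~0x4b4e
Checksum = 0xb4b1


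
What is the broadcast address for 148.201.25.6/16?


Network: 148.201.0.0/16
Host bits = 16
Set all host bits to 1:
Broadcast: 148.201.255.255


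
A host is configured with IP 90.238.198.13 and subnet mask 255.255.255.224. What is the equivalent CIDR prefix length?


Binary: 11111111.11111111.11111111.11100000
Count leading 1s
Prefix: /27


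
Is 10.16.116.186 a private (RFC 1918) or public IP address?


RFC 1918 private ranges:
  10.0.0.0/8 (10.0.0.0 - 10.255.255.255)
  172.16.0.0/12 (172.16.0.0 - 172.31.255.255)
  192.168.0.0/16 (192.168.0.0 - 192.168.255.255)
Private (in 10.0.0.0/8)


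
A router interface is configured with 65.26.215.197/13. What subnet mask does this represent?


/13 means 13 network bits, 19 host bits
Binary: 11111111111110000000000000000000
Mask: 255.248.0.0


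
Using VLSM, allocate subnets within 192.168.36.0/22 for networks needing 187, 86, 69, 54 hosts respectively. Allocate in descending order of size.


187 hosts -> /24 (254 usable): 192.168.36.0/24
86 hosts -> /25 (126 usable): 192.168.37.0/25
69 hosts -> /25 (126 usable): 192.168.37.128/25
54 hosts -> /26 (62 usable): 192.168.38.0/26
Allocation: 192.168.36.0/24 (187 hosts, 254 usable); 192.168.37.0/25 (86 hosts, 126 usable); 192.168.37.128/25 (69 hosts, 126 usable); 192.168.38.0/26 (54 hosts, 62 usable)


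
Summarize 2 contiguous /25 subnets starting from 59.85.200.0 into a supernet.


Original prefix: /25
Number of subnets: 2 = 2^1
New prefix = 25 - 1 = 24
Supernet: 59.85.200.0/24


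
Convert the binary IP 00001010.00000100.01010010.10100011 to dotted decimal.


00001010 = 10
00000100 = 4
01010010 = 82
10100011 = 163
IP: 10.4.82.163


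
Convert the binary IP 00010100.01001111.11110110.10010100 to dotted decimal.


00010100 = 20
01001111 = 79
11110110 = 246
10010100 = 148
IP: 20.79.246.148


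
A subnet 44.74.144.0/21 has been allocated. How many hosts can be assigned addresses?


Host bits = 32 - 21 = 11
Total addresses = 2^11 = 2048
Usable = total - 2 (network and broadcast)
Usable hosts: 2046


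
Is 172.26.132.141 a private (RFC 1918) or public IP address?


RFC 1918 private ranges:
  10.0.0.0/8 (10.0.0.0 - 10.255.255.255)
  172.16.0.0/12 (172.16.0.0 - 172.31.255.255)
  192.168.0.0/16 (192.168.0.0 - 192.168.255.255)
Private (in 172.16.0.0/12)


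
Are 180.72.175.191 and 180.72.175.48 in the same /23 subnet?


Mask: 255.255.254.0
180.72.175.191 AND mask = 180.72.174.0
180.72.175.48 AND mask = 180.72.174.0
Yes, same subnet (180.72.174.0)


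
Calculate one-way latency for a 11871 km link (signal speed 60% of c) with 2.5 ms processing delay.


Speed = 0.6 * 3e5 km/s = 180000 km/s
Propagation delay = 11871 / 180000 = 0.0659 s = 65.95 ms
Processing delay = 2.5 ms
Total one-way latency = 68.45 ms


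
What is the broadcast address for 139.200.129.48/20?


Network: 139.200.128.0/20
Host bits = 12
Set all host bits to 1:
Broadcast: 139.200.143.255


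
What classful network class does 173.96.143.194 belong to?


First octet: 173
Binary: 10101101
10xxxxxx -> Class B (128-191)
Class B, default mask 255.255.0.0 (/16)


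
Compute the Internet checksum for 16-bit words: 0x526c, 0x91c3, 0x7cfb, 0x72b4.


Sum all words (with carry folding):
+ 0x526c = 0x526c
+ 0x91c3 = 0xe42f
+ 0x7cfb = 0x612b
+ 0x72b4 = 0xd3df
One's complement: ~0xd3df
Checksum = 0x2c20


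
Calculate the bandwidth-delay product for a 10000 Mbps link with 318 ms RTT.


BDP = bandwidth * RTT
= 10000 Mbps * 318 ms
= 10000 * 1e6 * 318 / 1000 bits
= 3180000000 bits
= 397500000 bytes
= 388183.5938 KB
BDP = 3180000000 bits (397500000 bytes)


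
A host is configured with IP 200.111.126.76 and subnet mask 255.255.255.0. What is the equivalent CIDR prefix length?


Binary: 11111111.11111111.11111111.00000000
Count leading 1s
Prefix: /24


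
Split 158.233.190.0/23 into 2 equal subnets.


New prefix = 23 + 1 = 24
Each subnet has 256 addresses
  158.233.190.0/24
  158.233.191.0/24
Subnets: 158.233.190.0/24, 158.233.191.0/24


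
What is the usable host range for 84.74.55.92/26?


Network: 84.74.55.64
Broadcast: 84.74.55.127
First usable = network + 1
Last usable = broadcast - 1
Range: 84.74.55.65 to 84.74.55.126


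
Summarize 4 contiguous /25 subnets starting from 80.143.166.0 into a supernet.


Original prefix: /25
Number of subnets: 4 = 2^2
New prefix = 25 - 2 = 23
Supernet: 80.143.166.0/23


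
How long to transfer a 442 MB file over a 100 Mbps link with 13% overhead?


Effective throughput = 100 * (1 - 13/100) = 87 Mbps
File size in Mb = 442 * 8 = 3536 Mb
Time = 3536 / 87
Time = 40.6437 seconds


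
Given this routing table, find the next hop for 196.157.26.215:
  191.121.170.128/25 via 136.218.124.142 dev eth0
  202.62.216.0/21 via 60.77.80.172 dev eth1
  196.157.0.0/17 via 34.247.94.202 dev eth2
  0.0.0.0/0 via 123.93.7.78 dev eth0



Longest prefix match for 196.157.26.215:
  /25 191.121.170.128: no
  /21 202.62.216.0: no
  /17 196.157.0.0: MATCH
  /0 0.0.0.0: MATCH
Selected: next-hop 34.247.94.202 via eth2 (matched /17)


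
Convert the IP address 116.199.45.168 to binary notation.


116 = 01110100
199 = 11000111
45 = 00101101
168 = 10101000
Binary: 01110100.11000111.00101101.10101000


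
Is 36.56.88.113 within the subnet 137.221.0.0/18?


Subnet network: 137.221.0.0
Test IP AND mask: 36.56.64.0
No, 36.56.88.113 is not in 137.221.0.0/18


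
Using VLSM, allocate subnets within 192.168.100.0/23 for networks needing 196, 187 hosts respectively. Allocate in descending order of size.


196 hosts -> /24 (254 usable): 192.168.100.0/24
187 hosts -> /24 (254 usable): 192.168.101.0/24
Allocation: 192.168.100.0/24 (196 hosts, 254 usable); 192.168.101.0/24 (187 hosts, 254 usable)


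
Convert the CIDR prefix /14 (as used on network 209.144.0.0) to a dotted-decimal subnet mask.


/14 means 14 network bits, 18 host bits
Binary: 11111111111111000000000000000000
Mask: 255.252.0.0


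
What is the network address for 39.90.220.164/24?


IP:   00100111.01011010.11011100.10100100
Mask: 11111111.11111111.11111111.00000000
AND operation:
Net:  00100111.01011010.11011100.00000000
Network: 39.90.220.0/24


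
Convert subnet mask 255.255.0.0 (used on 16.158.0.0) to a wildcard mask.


Subnet mask: 255.255.0.0
Wildcard = 255.255.255.255 - subnet mask
255 - 255 = 0
255 - 255 = 0
255 - 0 = 255
255 - 0 = 255
Wildcard: 0.0.255.255


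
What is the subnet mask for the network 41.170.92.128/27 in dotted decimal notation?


/27 means 27 network bits, 5 host bits
Binary: 11111111111111111111111111100000
Mask: 255.255.255.224


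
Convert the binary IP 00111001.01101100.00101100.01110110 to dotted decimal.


00111001 = 57
01101100 = 108
00101100 = 44
01110110 = 118
IP: 57.108.44.118


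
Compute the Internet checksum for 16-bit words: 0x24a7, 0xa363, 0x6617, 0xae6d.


Sum all words (with carry folding):
+ 0x24a7 = 0x24a7
+ 0xa363 = 0xc80a
+ 0x6617 = 0x2e22
+ 0xae6d = 0xdc8f
One's complement: ~0xdc8f
Checksum = 0x2370


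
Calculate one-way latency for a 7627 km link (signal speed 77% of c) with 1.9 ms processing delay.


Speed = 0.77 * 3e5 km/s = 231000 km/s
Propagation delay = 7627 / 231000 = 0.033 s = 33.0173 ms
Processing delay = 1.9 ms
Total one-way latency = 34.9173 ms


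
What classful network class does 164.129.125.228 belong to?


First octet: 164
Binary: 10100100
10xxxxxx -> Class B (128-191)
Class B, default mask 255.255.0.0 (/16)


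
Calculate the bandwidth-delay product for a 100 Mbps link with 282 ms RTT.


BDP = bandwidth * RTT
= 100 Mbps * 282 ms
= 100 * 1e6 * 282 / 1000 bits
= 28200000 bits
= 3525000 bytes
= 3442.3828 KB
BDP = 28200000 bits (3525000 bytes)


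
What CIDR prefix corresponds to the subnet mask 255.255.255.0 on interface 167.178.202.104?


Binary: 11111111.11111111.11111111.00000000
Count leading 1s
Prefix: /24


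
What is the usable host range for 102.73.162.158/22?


Network: 102.73.160.0
Broadcast: 102.73.163.255
First usable = network + 1
Last usable = broadcast - 1
Range: 102.73.160.1 to 102.73.163.254


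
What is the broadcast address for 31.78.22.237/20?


Network: 31.78.16.0/20
Host bits = 12
Set all host bits to 1:
Broadcast: 31.78.31.255


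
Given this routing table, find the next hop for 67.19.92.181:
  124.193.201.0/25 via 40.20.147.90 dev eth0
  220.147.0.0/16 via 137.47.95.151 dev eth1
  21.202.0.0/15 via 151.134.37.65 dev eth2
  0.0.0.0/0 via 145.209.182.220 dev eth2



Longest prefix match for 67.19.92.181:
  /25 124.193.201.0: no
  /16 220.147.0.0: no
  /15 21.202.0.0: no
  /0 0.0.0.0: MATCH
Selected: next-hop 145.209.182.220 via eth2 (matched /0)


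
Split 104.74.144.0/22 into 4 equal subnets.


New prefix = 22 + 2 = 24
Each subnet has 256 addresses
  104.74.144.0/24
  104.74.145.0/24
  104.74.146.0/24
  104.74.147.0/24
Subnets: 104.74.144.0/24, 104.74.145.0/24, 104.74.146.0/24, 104.74.147.0/24


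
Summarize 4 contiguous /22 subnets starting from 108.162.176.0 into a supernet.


Original prefix: /22
Number of subnets: 4 = 2^2
New prefix = 22 - 2 = 20
Supernet: 108.162.176.0/20


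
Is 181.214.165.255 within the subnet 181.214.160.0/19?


Subnet network: 181.214.160.0
Test IP AND mask: 181.214.160.0
Yes, 181.214.165.255 is in 181.214.160.0/19


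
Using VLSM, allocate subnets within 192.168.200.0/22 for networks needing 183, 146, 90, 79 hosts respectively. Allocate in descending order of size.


183 hosts -> /24 (254 usable): 192.168.200.0/24
146 hosts -> /24 (254 usable): 192.168.201.0/24
90 hosts -> /25 (126 usable): 192.168.202.0/25
79 hosts -> /25 (126 usable): 192.168.202.128/25
Allocation: 192.168.200.0/24 (183 hosts, 254 usable); 192.168.201.0/24 (146 hosts, 254 usable); 192.168.202.0/25 (90 hosts, 126 usable); 192.168.202.128/25 (79 hosts, 126 usable)


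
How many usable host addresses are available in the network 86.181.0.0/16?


Host bits = 32 - 16 = 16
Total addresses = 2^16 = 65536
Usable = total - 2 (network and broadcast)
Usable hosts: 65534


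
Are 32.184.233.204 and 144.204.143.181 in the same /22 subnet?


Mask: 255.255.252.0
32.184.233.204 AND mask = 32.184.232.0
144.204.143.181 AND mask = 144.204.140.0
No, different subnets (32.184.232.0 vs 144.204.140.0)


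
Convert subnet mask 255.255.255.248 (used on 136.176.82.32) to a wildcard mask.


Subnet mask: 255.255.255.248
Wildcard = 255.255.255.255 - subnet mask
255 - 255 = 0
255 - 255 = 0
255 - 255 = 0
255 - 248 = 7
Wildcard: 0.0.0.7


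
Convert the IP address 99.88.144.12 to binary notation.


99 = 01100011
88 = 01011000
144 = 10010000
12 = 00001100
Binary: 01100011.01011000.10010000.00001100


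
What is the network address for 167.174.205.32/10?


IP:   10100111.10101110.11001101.00100000
Mask: 11111111.11000000.00000000.00000000
AND operation:
Net:  10100111.10000000.00000000.00000000
Network: 167.128.0.0/10


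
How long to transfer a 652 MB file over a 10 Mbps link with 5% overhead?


Effective throughput = 10 * (1 - 5/100) = 9.5 Mbps
File size in Mb = 652 * 8 = 5216 Mb
Time = 5216 / 9.5
Time = 549.0526 seconds


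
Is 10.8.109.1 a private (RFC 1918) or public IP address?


RFC 1918 private ranges:
  10.0.0.0/8 (10.0.0.0 - 10.255.255.255)
  172.16.0.0/12 (172.16.0.0 - 172.31.255.255)
  192.168.0.0/16 (192.168.0.0 - 192.168.255.255)
Private (in 10.0.0.0/8)


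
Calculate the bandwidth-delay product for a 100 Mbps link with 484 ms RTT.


BDP = bandwidth * RTT
= 100 Mbps * 484 ms
= 100 * 1e6 * 484 / 1000 bits
= 48400000 bits
= 6050000 bytes
= 5908.2031 KB
BDP = 48400000 bits (6050000 bytes)


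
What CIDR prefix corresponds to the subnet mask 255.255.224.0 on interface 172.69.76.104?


Binary: 11111111.11111111.11100000.00000000
Count leading 1s
Prefix: /19


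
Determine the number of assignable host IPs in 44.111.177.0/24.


Host bits = 32 - 24 = 8
Total addresses = 2^8 = 256
Usable = total - 2 (network and broadcast)
Usable hosts: 254


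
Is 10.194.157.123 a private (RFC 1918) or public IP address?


RFC 1918 private ranges:
  10.0.0.0/8 (10.0.0.0 - 10.255.255.255)
  172.16.0.0/12 (172.16.0.0 - 172.31.255.255)
  192.168.0.0/16 (192.168.0.0 - 192.168.255.255)
Private (in 10.0.0.0/8)


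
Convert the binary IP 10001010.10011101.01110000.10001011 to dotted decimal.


10001010 = 138
10011101 = 157
01110000 = 112
10001011 = 139
IP: 138.157.112.139


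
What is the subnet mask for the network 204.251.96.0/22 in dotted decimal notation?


/22 means 22 network bits, 10 host bits
Binary: 11111111111111111111110000000000
Mask: 255.255.252.0


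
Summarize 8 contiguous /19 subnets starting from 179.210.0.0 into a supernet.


Original prefix: /19
Number of subnets: 8 = 2^3
New prefix = 19 - 3 = 16
Supernet: 179.210.0.0/16


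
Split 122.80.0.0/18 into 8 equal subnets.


New prefix = 18 + 3 = 21
Each subnet has 2048 addresses
  122.80.0.0/21
  122.80.8.0/21
  122.80.16.0/21
  122.80.24.0/21
  122.80.32.0/21
  122.80.40.0/21
  122.80.48.0/21
  122.80.56.0/21
Subnets: 122.80.0.0/21, 122.80.8.0/21, 122.80.16.0/21, 122.80.24.0/21, 122.80.32.0/21, 122.80.40.0/21, 122.80.48.0/21, 122.80.56.0/21


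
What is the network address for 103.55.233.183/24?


IP:   01100111.00110111.11101001.10110111
Mask: 11111111.11111111.11111111.00000000
AND operation:
Net:  01100111.00110111.11101001.00000000
Network: 103.55.233.0/24


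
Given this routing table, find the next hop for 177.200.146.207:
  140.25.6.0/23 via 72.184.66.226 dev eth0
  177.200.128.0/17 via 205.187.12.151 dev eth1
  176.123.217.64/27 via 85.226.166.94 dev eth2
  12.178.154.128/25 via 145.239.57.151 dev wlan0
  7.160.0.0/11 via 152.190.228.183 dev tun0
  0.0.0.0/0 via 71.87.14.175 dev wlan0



Longest prefix match for 177.200.146.207:
  /23 140.25.6.0: no
  /17 177.200.128.0: MATCH
  /27 176.123.217.64: no
  /25 12.178.154.128: no
  /11 7.160.0.0: no
  /0 0.0.0.0: MATCH
Selected: next-hop 205.187.12.151 via eth1 (matched /17)


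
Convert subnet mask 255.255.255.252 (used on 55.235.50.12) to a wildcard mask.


Subnet mask: 255.255.255.252
Wildcard = 255.255.255.255 - subnet mask
255 - 255 = 0
255 - 255 = 0
255 - 255 = 0
255 - 252 = 3
Wildcard: 0.0.0.3


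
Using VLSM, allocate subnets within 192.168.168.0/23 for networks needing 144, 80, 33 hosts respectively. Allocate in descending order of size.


144 hosts -> /24 (254 usable): 192.168.168.0/24
80 hosts -> /25 (126 usable): 192.168.169.0/25
33 hosts -> /26 (62 usable): 192.168.169.128/26
Allocation: 192.168.168.0/24 (144 hosts, 254 usable); 192.168.169.0/25 (80 hosts, 126 usable); 192.168.169.128/26 (33 hosts, 62 usable)


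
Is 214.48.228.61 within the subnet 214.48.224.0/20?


Subnet network: 214.48.224.0
Test IP AND mask: 214.48.224.0
Yes, 214.48.228.61 is in 214.48.224.0/20


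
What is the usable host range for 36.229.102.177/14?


Network: 36.228.0.0
Broadcast: 36.231.255.255
First usable = network + 1
Last usable = broadcast - 1
Range: 36.228.0.1 to 36.231.255.254


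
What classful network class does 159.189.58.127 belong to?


First octet: 159
Binary: 10011111
10xxxxxx -> Class B (128-191)
Class B, default mask 255.255.0.0 (/16)


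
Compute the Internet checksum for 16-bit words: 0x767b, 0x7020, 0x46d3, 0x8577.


Sum all words (with carry folding):
+ 0x767b = 0x767b
+ 0x7020 = 0xe69b
+ 0x46d3 = 0x2d6f
+ 0x8577 = 0xb2e6
One's complement: ~0xb2e6
Checksum = 0x4d19


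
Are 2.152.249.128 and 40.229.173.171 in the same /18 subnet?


Mask: 255.255.192.0
2.152.249.128 AND mask = 2.152.192.0
40.229.173.171 AND mask = 40.229.128.0
No, different subnets (2.152.192.0 vs 40.229.128.0)


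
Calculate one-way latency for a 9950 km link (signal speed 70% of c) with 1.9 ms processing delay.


Speed = 0.7 * 3e5 km/s = 210000 km/s
Propagation delay = 9950 / 210000 = 0.0474 s = 47.381 ms
Processing delay = 1.9 ms
Total one-way latency = 49.281 ms


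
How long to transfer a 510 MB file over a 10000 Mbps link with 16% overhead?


Effective throughput = 10000 * (1 - 16/100) = 8400 Mbps
File size in Mb = 510 * 8 = 4080 Mb
Time = 4080 / 8400
Time = 0.4857 seconds


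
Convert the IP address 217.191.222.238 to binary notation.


217 = 11011001
191 = 10111111
222 = 11011110
238 = 11101110
Binary: 11011001.10111111.11011110.11101110


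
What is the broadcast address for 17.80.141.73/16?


Network: 17.80.0.0/16
Host bits = 16
Set all host bits to 1:
Broadcast: 17.80.255.255


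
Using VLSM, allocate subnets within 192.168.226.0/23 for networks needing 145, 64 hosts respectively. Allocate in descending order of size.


145 hosts -> /24 (254 usable): 192.168.226.0/24
64 hosts -> /25 (126 usable): 192.168.227.0/25
Allocation: 192.168.226.0/24 (145 hosts, 254 usable); 192.168.227.0/25 (64 hosts, 126 usable)


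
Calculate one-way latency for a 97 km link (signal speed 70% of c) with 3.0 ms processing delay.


Speed = 0.7 * 3e5 km/s = 210000 km/s
Propagation delay = 97 / 210000 = 0.0005 s = 0.4619 ms
Processing delay = 3.0 ms
Total one-way latency = 3.4619 ms


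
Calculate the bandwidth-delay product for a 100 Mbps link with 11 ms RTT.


BDP = bandwidth * RTT
= 100 Mbps * 11 ms
= 100 * 1e6 * 11 / 1000 bits
= 1100000 bits
= 137500 bytes
= 134.2773 KB
BDP = 1100000 bits (137500 bytes)


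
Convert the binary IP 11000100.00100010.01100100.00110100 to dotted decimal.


11000100 = 196
00100010 = 34
01100100 = 100
00110100 = 52
IP: 196.34.100.52


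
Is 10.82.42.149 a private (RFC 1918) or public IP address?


RFC 1918 private ranges:
  10.0.0.0/8 (10.0.0.0 - 10.255.255.255)
  172.16.0.0/12 (172.16.0.0 - 172.31.255.255)
  192.168.0.0/16 (192.168.0.0 - 192.168.255.255)
Private (in 10.0.0.0/8)


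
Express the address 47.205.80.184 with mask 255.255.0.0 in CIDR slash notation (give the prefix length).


Binary: 11111111.11111111.00000000.00000000
Count leading 1s
Prefix: /16


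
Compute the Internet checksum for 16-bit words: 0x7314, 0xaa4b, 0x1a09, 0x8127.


Sum all words (with carry folding):
+ 0x7314 = 0x7314
+ 0xaa4b = 0x1d60
+ 0x1a09 = 0x3769
+ 0x8127 = 0xb890
One's complement: ~0xb890
Checksum = 0x476f


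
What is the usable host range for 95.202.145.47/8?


Network: 95.0.0.0
Broadcast: 95.255.255.255
First usable = network + 1
Last usable = broadcast - 1
Range: 95.0.0.1 to 95.255.255.254


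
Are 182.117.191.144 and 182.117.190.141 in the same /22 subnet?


Mask: 255.255.252.0
182.117.191.144 AND mask = 182.117.188.0
182.117.190.141 AND mask = 182.117.188.0
Yes, same subnet (182.117.188.0)


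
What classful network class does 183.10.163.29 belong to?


First octet: 183
Binary: 10110111
10xxxxxx -> Class B (128-191)
Class B, default mask 255.255.0.0 (/16)


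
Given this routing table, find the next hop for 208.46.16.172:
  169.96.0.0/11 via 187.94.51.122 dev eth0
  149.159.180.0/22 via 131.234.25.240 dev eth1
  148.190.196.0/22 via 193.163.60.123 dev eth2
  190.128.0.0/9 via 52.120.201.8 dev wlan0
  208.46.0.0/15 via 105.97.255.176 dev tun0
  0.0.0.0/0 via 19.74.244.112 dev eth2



Longest prefix match for 208.46.16.172:
  /11 169.96.0.0: no
  /22 149.159.180.0: no
  /22 148.190.196.0: no
  /9 190.128.0.0: no
  /15 208.46.0.0: MATCH
  /0 0.0.0.0: MATCH
Selected: next-hop 105.97.255.176 via tun0 (matched /15)


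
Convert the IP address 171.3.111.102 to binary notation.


171 = 10101011
3 = 00000011
111 = 01101111
102 = 01100110
Binary: 10101011.00000011.01101111.01100110


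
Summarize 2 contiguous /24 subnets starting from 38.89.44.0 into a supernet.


Original prefix: /24
Number of subnets: 2 = 2^1
New prefix = 24 - 1 = 23
Supernet: 38.89.44.0/23


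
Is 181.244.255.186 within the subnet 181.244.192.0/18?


Subnet network: 181.244.192.0
Test IP AND mask: 181.244.192.0
Yes, 181.244.255.186 is in 181.244.192.0/18


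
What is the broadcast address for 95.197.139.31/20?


Network: 95.197.128.0/20
Host bits = 12
Set all host bits to 1:
Broadcast: 95.197.143.255


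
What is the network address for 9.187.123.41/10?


IP:   00001001.10111011.01111011.00101001
Mask: 11111111.11000000.00000000.00000000
AND operation:
Net:  00001001.10000000.00000000.00000000
Network: 9.128.0.0/10


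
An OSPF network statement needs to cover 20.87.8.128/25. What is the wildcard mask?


Subnet mask: 255.255.255.128
Wildcard = 255.255.255.255 - subnet mask
255 - 255 = 0
255 - 255 = 0
255 - 255 = 0
255 - 128 = 127
Wildcard: 0.0.0.127


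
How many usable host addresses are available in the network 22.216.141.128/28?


Host bits = 32 - 28 = 4
Total addresses = 2^4 = 16
Usable = total - 2 (network and broadcast)
Usable hosts: 14


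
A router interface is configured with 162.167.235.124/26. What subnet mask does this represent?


/26 means 26 network bits, 6 host bits
Binary: 11111111111111111111111111000000
Mask: 255.255.255.192


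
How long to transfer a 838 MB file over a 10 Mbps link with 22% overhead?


Effective throughput = 10 * (1 - 22/100) = 7.8 Mbps
File size in Mb = 838 * 8 = 6704 Mb
Time = 6704 / 7.8
Time = 859.4872 seconds


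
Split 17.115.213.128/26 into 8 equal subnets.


New prefix = 26 + 3 = 29
Each subnet has 8 addresses
  17.115.213.128/29
  17.115.213.136/29
  17.115.213.144/29
  17.115.213.152/29
  17.115.213.160/29
  17.115.213.168/29
  17.115.213.176/29
  17.115.213.184/29
Subnets: 17.115.213.128/29, 17.115.213.136/29, 17.115.213.144/29, 17.115.213.152/29, 17.115.213.160/29, 17.115.213.168/29, 17.115.213.176/29, 17.115.213.184/29


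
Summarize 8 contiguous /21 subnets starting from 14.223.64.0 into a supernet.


Original prefix: /21
Number of subnets: 8 = 2^3
New prefix = 21 - 3 = 18
Supernet: 14.223.64.0/18


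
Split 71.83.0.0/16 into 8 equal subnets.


New prefix = 16 + 3 = 19
Each subnet has 8192 addresses
  71.83.0.0/19
  71.83.32.0/19
  71.83.64.0/19
  71.83.96.0/19
  71.83.128.0/19
  71.83.160.0/19
  71.83.192.0/19
  71.83.224.0/19
Subnets: 71.83.0.0/19, 71.83.32.0/19, 71.83.64.0/19, 71.83.96.0/19, 71.83.128.0/19, 71.83.160.0/19, 71.83.192.0/19, 71.83.224.0/19


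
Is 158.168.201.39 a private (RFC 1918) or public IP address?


RFC 1918 private ranges:
  10.0.0.0/8 (10.0.0.0 - 10.255.255.255)
  172.16.0.0/12 (172.16.0.0 - 172.31.255.255)
  192.168.0.0/16 (192.168.0.0 - 192.168.255.255)
Public (not in any RFC 1918 range)


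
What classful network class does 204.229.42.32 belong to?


First octet: 204
Binary: 11001100
110xxxxx -> Class C (192-223)
Class C, default mask 255.255.255.0 (/24)


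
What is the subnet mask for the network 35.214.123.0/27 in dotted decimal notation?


/27 means 27 network bits, 5 host bits
Binary: 11111111111111111111111111100000
Mask: 255.255.255.224


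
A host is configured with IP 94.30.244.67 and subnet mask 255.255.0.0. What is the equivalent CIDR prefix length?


Binary: 11111111.11111111.00000000.00000000
Count leading 1s
Prefix: /16


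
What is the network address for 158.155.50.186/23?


IP:   10011110.10011011.00110010.10111010
Mask: 11111111.11111111.11111110.00000000
AND operation:
Net:  10011110.10011011.00110010.00000000
Network: 158.155.50.0/23


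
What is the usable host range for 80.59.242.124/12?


Network: 80.48.0.0
Broadcast: 80.63.255.255
First usable = network + 1
Last usable = broadcast - 1
Range: 80.48.0.1 to 80.63.255.254


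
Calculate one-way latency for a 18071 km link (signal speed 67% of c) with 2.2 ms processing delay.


Speed = 0.67 * 3e5 km/s = 201000 km/s
Propagation delay = 18071 / 201000 = 0.0899 s = 89.9055 ms
Processing delay = 2.2 ms
Total one-way latency = 92.1055 ms


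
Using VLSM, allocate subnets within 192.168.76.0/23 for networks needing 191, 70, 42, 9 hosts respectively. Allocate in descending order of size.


191 hosts -> /24 (254 usable): 192.168.76.0/24
70 hosts -> /25 (126 usable): 192.168.77.0/25
42 hosts -> /26 (62 usable): 192.168.77.128/26
9 hosts -> /28 (14 usable): 192.168.77.192/28
Allocation: 192.168.76.0/24 (191 hosts, 254 usable); 192.168.77.0/25 (70 hosts, 126 usable); 192.168.77.128/26 (42 hosts, 62 usable); 192.168.77.192/28 (9 hosts, 14 usable)


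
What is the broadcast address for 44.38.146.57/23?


Network: 44.38.146.0/23
Host bits = 9
Set all host bits to 1:
Broadcast: 44.38.147.255


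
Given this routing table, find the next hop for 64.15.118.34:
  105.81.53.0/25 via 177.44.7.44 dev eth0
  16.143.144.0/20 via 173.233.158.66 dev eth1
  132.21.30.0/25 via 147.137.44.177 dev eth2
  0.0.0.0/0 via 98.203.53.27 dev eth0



Longest prefix match for 64.15.118.34:
  /25 105.81.53.0: no
  /20 16.143.144.0: no
  /25 132.21.30.0: no
  /0 0.0.0.0: MATCH
Selected: next-hop 98.203.53.27 via eth0 (matched /0)


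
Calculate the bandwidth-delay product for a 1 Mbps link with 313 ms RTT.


BDP = bandwidth * RTT
= 1 Mbps * 313 ms
= 1 * 1e6 * 313 / 1000 bits
= 313000 bits
= 39125 bytes
= 38.208 KB
BDP = 313000 bits (39125 bytes)


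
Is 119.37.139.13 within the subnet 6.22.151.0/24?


Subnet network: 6.22.151.0
Test IP AND mask: 119.37.139.0
No, 119.37.139.13 is not in 6.22.151.0/24


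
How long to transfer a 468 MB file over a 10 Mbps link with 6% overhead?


Effective throughput = 10 * (1 - 6/100) = 9.4 Mbps
File size in Mb = 468 * 8 = 3744 Mb
Time = 3744 / 9.4
Time = 398.2979 seconds


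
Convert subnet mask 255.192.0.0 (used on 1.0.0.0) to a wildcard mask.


Subnet mask: 255.192.0.0
Wildcard = 255.255.255.255 - subnet mask
255 - 255 = 0
255 - 192 = 63
255 - 0 = 255
255 - 0 = 255
Wildcard: 0.63.255.255


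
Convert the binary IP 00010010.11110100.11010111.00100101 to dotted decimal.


00010010 = 18
11110100 = 244
11010111 = 215
00100101 = 37
IP: 18.244.215.37


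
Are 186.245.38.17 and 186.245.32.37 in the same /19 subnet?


Mask: 255.255.224.0
186.245.38.17 AND mask = 186.245.32.0
186.245.32.37 AND mask = 186.245.32.0
Yes, same subnet (186.245.32.0)


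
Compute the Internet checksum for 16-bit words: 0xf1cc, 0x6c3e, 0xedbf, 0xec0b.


Sum all words (with carry folding):
+ 0xf1cc = 0xf1cc
+ 0x6c3e = 0x5e0b
+ 0xedbf = 0x4bcb
+ 0xec0b = 0x37d7
One's complement: ~0x37d7
Checksum = 0xc828


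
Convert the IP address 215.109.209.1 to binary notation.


215 = 11010111
109 = 01101101
209 = 11010001
1 = 00000001
Binary: 11010111.01101101.11010001.00000001


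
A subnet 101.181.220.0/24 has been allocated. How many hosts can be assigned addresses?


Host bits = 32 - 24 = 8
Total addresses = 2^8 = 256
Usable = total - 2 (network and broadcast)
Usable hosts: 254


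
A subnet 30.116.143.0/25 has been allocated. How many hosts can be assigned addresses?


Host bits = 32 - 25 = 7
Total addresses = 2^7 = 128
Usable = total - 2 (network and broadcast)
Usable hosts: 126


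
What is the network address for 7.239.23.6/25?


IP:   00000111.11101111.00010111.00000110
Mask: 11111111.11111111.11111111.10000000
AND operation:
Net:  00000111.11101111.00010111.00000000
Network: 7.239.23.0/25
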